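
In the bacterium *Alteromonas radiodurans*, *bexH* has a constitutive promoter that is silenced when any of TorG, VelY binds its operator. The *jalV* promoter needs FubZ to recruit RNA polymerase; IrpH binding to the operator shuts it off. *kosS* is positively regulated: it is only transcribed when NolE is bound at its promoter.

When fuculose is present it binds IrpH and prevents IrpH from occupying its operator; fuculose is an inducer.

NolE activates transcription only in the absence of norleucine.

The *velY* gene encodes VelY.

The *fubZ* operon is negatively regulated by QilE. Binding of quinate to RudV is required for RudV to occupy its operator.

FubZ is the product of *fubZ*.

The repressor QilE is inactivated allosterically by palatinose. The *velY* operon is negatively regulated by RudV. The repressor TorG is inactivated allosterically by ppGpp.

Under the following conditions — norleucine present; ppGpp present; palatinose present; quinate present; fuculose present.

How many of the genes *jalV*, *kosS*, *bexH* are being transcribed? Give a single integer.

2

Palatinose is present, so QilE is inactive.
With no repressor bound, *fubZ* is transcribed.
So FubZ is produced and active.
Fuculose is present, so IrpH is inactive.
No repressor is bound and FubZ is active, so *jalV* is transcribed.
→ *jalV* is ON.
Norleucine is present, so NolE is inactive.
Required activator NolE is absent, so *kosS* is not transcribed.
→ *kosS* is OFF.
ppGpp is present, so TorG is inactive.
Quinate is present, so RudV is active.
With repressor RudV bound, *velY* is not transcribed.
So VelY is not produced.
With no repressor bound, *bexH* is transcribed.
→ *bexH* is ON.
2 of the 3 genes are transcribed.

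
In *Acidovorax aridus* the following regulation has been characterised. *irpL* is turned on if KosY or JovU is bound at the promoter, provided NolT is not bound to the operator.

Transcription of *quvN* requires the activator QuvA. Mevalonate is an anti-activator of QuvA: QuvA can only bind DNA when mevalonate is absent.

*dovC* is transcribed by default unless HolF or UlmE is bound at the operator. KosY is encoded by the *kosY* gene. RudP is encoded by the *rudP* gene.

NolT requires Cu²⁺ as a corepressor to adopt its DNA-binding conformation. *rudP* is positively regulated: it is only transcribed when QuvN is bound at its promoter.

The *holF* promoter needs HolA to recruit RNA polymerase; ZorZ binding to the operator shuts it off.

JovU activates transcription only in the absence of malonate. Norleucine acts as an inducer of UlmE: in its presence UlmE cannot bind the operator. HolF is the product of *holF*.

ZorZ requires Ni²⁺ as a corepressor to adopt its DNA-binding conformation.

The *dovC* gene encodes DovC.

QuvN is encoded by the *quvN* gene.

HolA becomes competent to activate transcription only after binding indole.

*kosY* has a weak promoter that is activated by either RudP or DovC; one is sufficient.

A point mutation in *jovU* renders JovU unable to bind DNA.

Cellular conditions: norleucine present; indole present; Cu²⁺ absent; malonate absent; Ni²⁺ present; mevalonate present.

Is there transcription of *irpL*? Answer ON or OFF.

Mevalonate is present, so QuvA is inactive.
Required activator QuvA is absent, so *quvN* is not transcribed.
So QuvN is not produced.
Required activator QuvN is absent, so *rudP* is not transcribed.
So RudP is not produced.
Ni²⁺ is present, so ZorZ is active.
Indole is present, so HolA is active.
With repressor ZorZ bound, *holF* is not transcribed.
So HolF is not produced.
Norleucine is present, so UlmE is inactive.
With no repressor bound, *dovC* is transcribed.
So DovC is produced and active.
Activator DovC is present, so *kosY* is transcribed.
So KosY is produced and active.
JovU is non-functional in this strain, so it has no effect.
Cu²⁺ is absent, so NolT is inactive.
Activator KosY is present, so *irpL* is transcribed.

ON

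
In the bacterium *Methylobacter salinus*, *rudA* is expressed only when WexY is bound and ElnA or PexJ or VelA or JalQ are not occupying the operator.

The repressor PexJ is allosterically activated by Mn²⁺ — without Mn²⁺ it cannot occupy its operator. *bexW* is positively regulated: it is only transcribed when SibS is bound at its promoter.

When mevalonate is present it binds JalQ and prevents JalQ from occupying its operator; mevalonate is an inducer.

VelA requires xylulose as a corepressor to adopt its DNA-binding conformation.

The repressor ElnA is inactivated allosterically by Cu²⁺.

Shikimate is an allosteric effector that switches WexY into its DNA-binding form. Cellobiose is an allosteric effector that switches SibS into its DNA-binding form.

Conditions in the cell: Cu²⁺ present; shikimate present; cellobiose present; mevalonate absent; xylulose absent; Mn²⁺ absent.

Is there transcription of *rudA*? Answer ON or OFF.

OFF

Cu²⁺ is present, so ElnA is inactive.
Mn²⁺ is absent, so PexJ is inactive.
Shikimate is present, so WexY is active.
Xylulose is absent, so VelA is inactive.
Mevalonate is absent, so JalQ is active.
With repressor JalQ bound, *rudA* is not transcribed.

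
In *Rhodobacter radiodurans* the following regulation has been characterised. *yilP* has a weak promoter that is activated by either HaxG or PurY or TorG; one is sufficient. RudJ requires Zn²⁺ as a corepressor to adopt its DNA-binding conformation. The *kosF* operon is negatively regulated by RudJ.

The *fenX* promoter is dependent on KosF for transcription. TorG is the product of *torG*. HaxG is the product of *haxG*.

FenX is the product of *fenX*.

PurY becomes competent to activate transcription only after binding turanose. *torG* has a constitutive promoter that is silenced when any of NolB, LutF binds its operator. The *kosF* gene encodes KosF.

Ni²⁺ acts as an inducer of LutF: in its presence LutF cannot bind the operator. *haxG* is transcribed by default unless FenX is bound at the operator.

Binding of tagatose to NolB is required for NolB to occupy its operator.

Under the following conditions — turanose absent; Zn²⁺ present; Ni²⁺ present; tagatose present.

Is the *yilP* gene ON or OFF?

Zn²⁺ is present, so RudJ is active.
With repressor RudJ bound, *kosF* is not transcribed.
So KosF is not produced.
Required activator KosF is absent, so *fenX* is not transcribed.
So FenX is not produced.
With no repressor bound, *haxG* is transcribed.
So HaxG is produced and active.
Turanose is absent, so PurY is inactive.
Tagatose is present, so NolB is active.
Ni²⁺ is present, so LutF is inactive.
With repressor NolB bound, *torG* is not transcribed.
So TorG is not produced.
Activator HaxG is present, so *yilP* is transcribed.

ON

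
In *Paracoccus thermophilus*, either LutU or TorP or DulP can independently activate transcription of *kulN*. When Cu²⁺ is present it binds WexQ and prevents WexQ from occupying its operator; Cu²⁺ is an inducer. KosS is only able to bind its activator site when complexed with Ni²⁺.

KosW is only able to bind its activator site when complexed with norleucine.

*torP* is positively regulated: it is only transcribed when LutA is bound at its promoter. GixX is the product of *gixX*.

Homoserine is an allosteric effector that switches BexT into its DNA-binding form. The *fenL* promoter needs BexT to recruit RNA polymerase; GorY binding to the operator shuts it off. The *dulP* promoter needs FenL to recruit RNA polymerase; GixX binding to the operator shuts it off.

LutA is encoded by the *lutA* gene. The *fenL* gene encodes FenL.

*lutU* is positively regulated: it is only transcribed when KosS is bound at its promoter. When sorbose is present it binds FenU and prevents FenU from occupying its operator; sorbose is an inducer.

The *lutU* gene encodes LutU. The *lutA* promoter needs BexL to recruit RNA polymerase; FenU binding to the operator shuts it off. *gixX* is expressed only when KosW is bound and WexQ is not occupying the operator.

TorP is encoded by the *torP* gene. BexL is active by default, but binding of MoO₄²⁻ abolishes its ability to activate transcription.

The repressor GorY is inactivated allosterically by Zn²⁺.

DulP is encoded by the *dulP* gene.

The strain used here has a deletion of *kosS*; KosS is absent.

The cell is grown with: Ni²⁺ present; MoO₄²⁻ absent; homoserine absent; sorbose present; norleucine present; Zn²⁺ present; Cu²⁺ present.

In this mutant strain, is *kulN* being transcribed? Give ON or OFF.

ON

KosS is non-functional in this strain, so it has no effect.
Required activator KosS is absent, so *lutU* is not transcribed.
So LutU is not produced.
Sorbose is present, so FenU is inactive.
MoO₄²⁻ is absent, so BexL is active.
No repressor is bound and BexL is active, so *lutA* is transcribed.
So LutA is produced and active.
No repressor is bound and LutA is active, so *torP* is transcribed.
So TorP is produced and active.
Homoserine is absent, so BexT is inactive.
Zn²⁺ is present, so GorY is inactive.
Required activator BexT is absent, so *fenL* is not transcribed.
So FenL is not produced.
Norleucine is present, so KosW is active.
Cu²⁺ is present, so WexQ is inactive.
No repressor is bound and KosW is active, so *gixX* is transcribed.
So GixX is produced and active.
With repressor GixX bound, *dulP* is not transcribed.
So DulP is not produced.
Activator TorP is present, so *kulN* is transcribed.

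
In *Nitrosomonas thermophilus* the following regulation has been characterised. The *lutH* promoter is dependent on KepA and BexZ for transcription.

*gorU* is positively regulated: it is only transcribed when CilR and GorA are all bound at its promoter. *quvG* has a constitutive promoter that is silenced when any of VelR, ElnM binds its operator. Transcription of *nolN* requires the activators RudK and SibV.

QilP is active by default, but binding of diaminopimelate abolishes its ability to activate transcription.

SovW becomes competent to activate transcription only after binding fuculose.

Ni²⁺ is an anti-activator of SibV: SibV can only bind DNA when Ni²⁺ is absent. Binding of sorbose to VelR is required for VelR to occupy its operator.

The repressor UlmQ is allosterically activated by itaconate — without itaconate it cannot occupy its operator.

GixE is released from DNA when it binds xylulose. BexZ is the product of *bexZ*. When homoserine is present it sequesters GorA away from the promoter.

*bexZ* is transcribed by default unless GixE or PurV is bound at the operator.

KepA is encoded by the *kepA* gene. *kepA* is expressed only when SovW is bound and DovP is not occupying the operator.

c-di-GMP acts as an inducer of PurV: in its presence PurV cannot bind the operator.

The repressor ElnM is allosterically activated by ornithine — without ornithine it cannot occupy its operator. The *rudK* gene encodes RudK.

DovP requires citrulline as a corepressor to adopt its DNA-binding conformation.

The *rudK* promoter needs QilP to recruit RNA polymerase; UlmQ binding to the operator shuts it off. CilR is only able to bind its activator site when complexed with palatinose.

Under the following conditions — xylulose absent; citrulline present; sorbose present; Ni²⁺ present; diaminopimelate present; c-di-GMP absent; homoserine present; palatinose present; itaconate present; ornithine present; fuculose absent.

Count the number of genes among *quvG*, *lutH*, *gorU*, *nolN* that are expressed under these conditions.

0

Sorbose is present, so VelR is active.
Ornithine is present, so ElnM is active.
With repressor VelR bound, *quvG* is not transcribed.
→ *quvG* is OFF.
Citrulline is present, so DovP is active.
Fuculose is absent, so SovW is inactive.
With repressor DovP bound, *kepA* is not transcribed.
So KepA is not produced.
Xylulose is absent, so GixE is active.
c-di-GMP is absent, so PurV is active.
With repressor GixE bound, *bexZ* is not transcribed.
So BexZ is not produced.
Required activator KepA is absent, so *lutH* is not transcribed.
→ *lutH* is OFF.
Palatinose is present, so CilR is active.
Homoserine is present, so GorA is inactive.
Required activator GorA is absent, so *gorU* is not transcribed.
→ *gorU* is OFF.
Itaconate is present, so UlmQ is active.
Diaminopimelate is present, so QilP is inactive.
With repressor UlmQ bound, *rudK* is not transcribed.
So RudK is not produced.
Ni²⁺ is present, so SibV is inactive.
Required activator RudK is absent, so *nolN* is not transcribed.
→ *nolN* is OFF.
0 of the 4 genes are transcribed.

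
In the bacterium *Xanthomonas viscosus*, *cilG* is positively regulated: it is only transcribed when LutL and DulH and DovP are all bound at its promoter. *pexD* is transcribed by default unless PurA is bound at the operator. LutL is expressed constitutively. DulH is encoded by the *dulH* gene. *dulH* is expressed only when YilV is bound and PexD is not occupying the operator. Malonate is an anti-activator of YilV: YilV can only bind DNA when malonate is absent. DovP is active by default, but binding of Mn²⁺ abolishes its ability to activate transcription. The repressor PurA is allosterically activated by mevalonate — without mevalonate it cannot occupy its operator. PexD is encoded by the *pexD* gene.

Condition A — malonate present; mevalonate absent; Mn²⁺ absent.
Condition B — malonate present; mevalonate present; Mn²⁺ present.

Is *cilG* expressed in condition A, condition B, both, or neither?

neither

Condition A:
LutL is produced constitutively and is active.
Malonate is present, so YilV is inactive.
Mevalonate is absent, so PurA is inactive.
With no repressor bound, *pexD* is transcribed.
So PexD is produced and active.
With repressor PexD bound, *dulH* is not transcribed.
So DulH is not produced.
Mn²⁺ is absent, so DovP is active.
Required activator DulH is absent, so *cilG* is not transcribed.
→ *cilG* is OFF in A.
Condition B:
LutL is produced constitutively and is active.
Malonate is present, so YilV is inactive.
Mevalonate is present, so PurA is active.
With repressor PurA bound, *pexD* is not transcribed.
So PexD is not produced.
Required activator YilV is absent, so *dulH* is not transcribed.
So DulH is not produced.
Mn²⁺ is present, so DovP is inactive.
Required activator DulH is absent, so *cilG* is not transcribed.
→ *cilG* is OFF in B.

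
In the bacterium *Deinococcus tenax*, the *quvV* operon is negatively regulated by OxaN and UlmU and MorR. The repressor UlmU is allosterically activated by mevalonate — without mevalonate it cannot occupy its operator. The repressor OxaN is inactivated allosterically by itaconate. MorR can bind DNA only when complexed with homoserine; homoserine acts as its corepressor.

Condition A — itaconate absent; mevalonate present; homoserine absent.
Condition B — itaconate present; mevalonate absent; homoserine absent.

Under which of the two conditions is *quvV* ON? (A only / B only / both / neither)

B only

Condition A:
Itaconate is absent, so OxaN is active.
Mevalonate is present, so UlmU is active.
Homoserine is absent, so MorR is inactive.
With repressor OxaN bound, *quvV* is not transcribed.
→ *quvV* is OFF in A.
Condition B:
Itaconate is present, so OxaN is inactive.
Mevalonate is absent, so UlmU is inactive.
Homoserine is absent, so MorR is inactive.
With no repressor bound, *quvV* is transcribed.
→ *quvV* is ON in B.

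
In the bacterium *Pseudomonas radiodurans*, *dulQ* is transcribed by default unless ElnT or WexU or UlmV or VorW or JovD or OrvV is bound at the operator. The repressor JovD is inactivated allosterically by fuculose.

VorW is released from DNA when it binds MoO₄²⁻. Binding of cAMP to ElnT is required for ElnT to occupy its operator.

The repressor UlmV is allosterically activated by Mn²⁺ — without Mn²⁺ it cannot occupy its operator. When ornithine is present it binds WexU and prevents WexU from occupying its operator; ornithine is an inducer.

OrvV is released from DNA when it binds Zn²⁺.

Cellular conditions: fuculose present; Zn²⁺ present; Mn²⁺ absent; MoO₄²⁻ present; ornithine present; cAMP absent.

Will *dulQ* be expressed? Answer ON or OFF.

ON

cAMP is absent, so ElnT is inactive.
Ornithine is present, so WexU is inactive.
Mn²⁺ is absent, so UlmV is inactive.
MoO₄²⁻ is present, so VorW is inactive.
Fuculose is present, so JovD is inactive.
Zn²⁺ is present, so OrvV is inactive.
With no repressor bound, *dulQ* is transcribed.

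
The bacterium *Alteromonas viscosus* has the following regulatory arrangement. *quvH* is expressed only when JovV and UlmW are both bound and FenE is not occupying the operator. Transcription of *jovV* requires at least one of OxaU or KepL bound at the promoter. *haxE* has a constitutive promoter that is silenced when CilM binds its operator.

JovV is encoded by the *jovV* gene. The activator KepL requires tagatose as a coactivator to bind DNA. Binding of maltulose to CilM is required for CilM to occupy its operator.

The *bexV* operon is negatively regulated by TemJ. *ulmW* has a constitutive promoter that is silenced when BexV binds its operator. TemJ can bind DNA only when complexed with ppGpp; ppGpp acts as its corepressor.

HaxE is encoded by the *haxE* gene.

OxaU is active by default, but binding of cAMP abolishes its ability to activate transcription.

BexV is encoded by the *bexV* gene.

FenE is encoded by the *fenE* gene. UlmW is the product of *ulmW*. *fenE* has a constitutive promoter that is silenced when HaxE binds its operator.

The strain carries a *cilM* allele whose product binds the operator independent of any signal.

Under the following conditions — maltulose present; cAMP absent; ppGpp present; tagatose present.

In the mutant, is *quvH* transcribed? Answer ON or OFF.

CilM is constitutively active in this strain.
With repressor CilM bound, *haxE* is not transcribed.
So HaxE is not produced.
With no repressor bound, *fenE* is transcribed.
So FenE is produced and active.
cAMP is absent, so OxaU is active.
Tagatose is present, so KepL is active.
Activator OxaU is present, so *jovV* is transcribed.
So JovV is produced and active.
ppGpp is present, so TemJ is active.
With repressor TemJ bound, *bexV* is not transcribed.
So BexV is not produced.
With no repressor bound, *ulmW* is transcribed.
So UlmW is produced and active.
With repressor FenE bound, *quvH* is not transcribed.

OFF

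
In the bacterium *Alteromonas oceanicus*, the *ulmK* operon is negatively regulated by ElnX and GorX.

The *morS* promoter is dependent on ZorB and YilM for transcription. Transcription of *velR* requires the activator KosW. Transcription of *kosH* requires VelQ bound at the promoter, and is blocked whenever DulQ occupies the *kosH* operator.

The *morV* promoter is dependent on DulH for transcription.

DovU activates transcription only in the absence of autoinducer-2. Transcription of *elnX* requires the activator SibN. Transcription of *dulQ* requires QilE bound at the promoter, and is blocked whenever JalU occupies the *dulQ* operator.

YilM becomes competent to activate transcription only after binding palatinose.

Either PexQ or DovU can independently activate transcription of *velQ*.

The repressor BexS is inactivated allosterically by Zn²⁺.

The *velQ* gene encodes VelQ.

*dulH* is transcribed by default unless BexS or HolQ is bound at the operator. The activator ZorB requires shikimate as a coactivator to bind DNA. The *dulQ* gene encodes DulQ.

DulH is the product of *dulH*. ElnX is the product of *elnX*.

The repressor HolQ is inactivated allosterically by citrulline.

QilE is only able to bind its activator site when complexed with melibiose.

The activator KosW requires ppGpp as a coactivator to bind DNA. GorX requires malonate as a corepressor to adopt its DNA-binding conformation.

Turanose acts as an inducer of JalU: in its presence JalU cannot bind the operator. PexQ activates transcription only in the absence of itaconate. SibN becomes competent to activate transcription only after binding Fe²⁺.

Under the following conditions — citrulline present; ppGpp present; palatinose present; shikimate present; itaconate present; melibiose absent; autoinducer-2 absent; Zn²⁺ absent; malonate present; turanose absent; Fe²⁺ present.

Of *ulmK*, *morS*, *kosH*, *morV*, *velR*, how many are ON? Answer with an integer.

3

Fe²⁺ is present, so SibN is active.
No repressor is bound and SibN is active, so *elnX* is transcribed.
So ElnX is produced and active.
Malonate is present, so GorX is active.
With repressor ElnX bound, *ulmK* is not transcribed.
→ *ulmK* is OFF.
Shikimate is present, so ZorB is active.
Palatinose is present, so YilM is active.
No repressor is bound and ZorB and YilM are active, so *morS* is transcribed.
→ *morS* is ON.
Melibiose is absent, so QilE is inactive.
Turanose is absent, so JalU is active.
With repressor JalU bound, *dulQ* is not transcribed.
So DulQ is not produced.
Itaconate is present, so PexQ is inactive.
Autoinducer-2 is absent, so DovU is active.
Activator DovU is present, so *velQ* is transcribed.
So VelQ is produced and active.
No repressor is bound and VelQ is active, so *kosH* is transcribed.
→ *kosH* is ON.
Zn²⁺ is absent, so BexS is active.
Citrulline is present, so HolQ is inactive.
With repressor BexS bound, *dulH* is not transcribed.
So DulH is not produced.
Required activator DulH is absent, so *morV* is not transcribed.
→ *morV* is OFF.
ppGpp is present, so KosW is active.
No repressor is bound and KosW is active, so *velR* is transcribed.
→ *velR* is ON.
3 of the 5 genes are transcribed.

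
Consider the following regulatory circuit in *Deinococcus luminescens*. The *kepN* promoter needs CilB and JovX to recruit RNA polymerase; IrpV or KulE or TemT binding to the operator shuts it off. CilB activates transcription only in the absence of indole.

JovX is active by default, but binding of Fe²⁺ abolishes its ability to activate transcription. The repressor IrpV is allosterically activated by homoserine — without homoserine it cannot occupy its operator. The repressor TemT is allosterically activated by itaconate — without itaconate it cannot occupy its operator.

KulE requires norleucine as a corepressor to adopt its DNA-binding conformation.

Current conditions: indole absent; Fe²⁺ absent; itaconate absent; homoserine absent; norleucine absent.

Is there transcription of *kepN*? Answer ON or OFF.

Homoserine is absent, so IrpV is inactive.
Norleucine is absent, so KulE is inactive.
Indole is absent, so CilB is active.
Fe²⁺ is absent, so JovX is active.
Itaconate is absent, so TemT is inactive.
No repressor is bound and CilB and JovX are active, so *kepN* is transcribed.

ON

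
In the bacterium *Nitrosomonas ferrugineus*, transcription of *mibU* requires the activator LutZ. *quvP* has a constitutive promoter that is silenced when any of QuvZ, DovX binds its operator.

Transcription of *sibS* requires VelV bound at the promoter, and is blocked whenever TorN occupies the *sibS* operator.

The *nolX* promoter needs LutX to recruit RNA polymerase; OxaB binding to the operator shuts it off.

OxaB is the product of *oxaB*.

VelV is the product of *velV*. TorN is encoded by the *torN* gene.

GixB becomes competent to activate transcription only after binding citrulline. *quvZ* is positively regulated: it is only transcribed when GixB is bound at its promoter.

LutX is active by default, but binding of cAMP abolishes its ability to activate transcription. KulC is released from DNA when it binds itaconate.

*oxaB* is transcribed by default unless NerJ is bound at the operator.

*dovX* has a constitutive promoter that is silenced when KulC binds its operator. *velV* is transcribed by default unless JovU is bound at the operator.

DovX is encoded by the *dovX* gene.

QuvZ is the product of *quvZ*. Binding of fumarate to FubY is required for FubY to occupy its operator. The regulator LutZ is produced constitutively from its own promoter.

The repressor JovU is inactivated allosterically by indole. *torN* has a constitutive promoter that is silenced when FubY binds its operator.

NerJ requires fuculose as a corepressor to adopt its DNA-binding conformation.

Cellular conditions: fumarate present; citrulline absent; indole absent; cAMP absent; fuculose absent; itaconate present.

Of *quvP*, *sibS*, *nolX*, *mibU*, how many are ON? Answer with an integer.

Citrulline is absent, so GixB is inactive.
Required activator GixB is absent, so *quvZ* is not transcribed.
So QuvZ is not produced.
Itaconate is present, so KulC is inactive.
With no repressor bound, *dovX* is transcribed.
So DovX is produced and active.
With repressor DovX bound, *quvP* is not transcribed.
→ *quvP* is OFF.
Indole is absent, so JovU is active.
With repressor JovU bound, *velV* is not transcribed.
So VelV is not produced.
Fumarate is present, so FubY is active.
With repressor FubY bound, *torN* is not transcribed.
So TorN is not produced.
Required activator VelV is absent, so *sibS* is not transcribed.
→ *sibS* is OFF.
cAMP is absent, so LutX is active.
Fuculose is absent, so NerJ is inactive.
With no repressor bound, *oxaB* is transcribed.
So OxaB is produced and active.
With repressor OxaB bound, *nolX* is not transcribed.
→ *nolX* is OFF.
LutZ is produced constitutively and is active.
No repressor is bound and LutZ is active, so *mibU* is transcribed.
→ *mibU* is ON.
1 of the 4 genes is transcribed.

1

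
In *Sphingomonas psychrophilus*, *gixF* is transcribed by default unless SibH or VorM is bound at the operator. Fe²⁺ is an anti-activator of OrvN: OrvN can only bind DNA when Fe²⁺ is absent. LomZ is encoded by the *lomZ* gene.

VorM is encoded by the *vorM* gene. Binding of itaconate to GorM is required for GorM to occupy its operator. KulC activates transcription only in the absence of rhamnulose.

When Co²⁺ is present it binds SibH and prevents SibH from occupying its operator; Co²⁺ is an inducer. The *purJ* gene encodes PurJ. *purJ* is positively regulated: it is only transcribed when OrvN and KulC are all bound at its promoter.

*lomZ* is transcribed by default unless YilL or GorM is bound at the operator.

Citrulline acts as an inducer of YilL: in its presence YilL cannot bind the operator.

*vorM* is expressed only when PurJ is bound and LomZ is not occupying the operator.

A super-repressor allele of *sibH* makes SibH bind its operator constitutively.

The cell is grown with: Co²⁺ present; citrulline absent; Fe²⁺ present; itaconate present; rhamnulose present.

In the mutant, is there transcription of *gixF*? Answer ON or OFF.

OFF

SibH is constitutively active in this strain.
Fe²⁺ is present, so OrvN is inactive.
Rhamnulose is present, so KulC is inactive.
Required activator OrvN is absent, so *purJ* is not transcribed.
So PurJ is not produced.
Citrulline is absent, so YilL is active.
Itaconate is present, so GorM is active.
With repressor YilL bound, *lomZ* is not transcribed.
So LomZ is not produced.
Required activator PurJ is absent, so *vorM* is not transcribed.
So VorM is not produced.
With repressor SibH bound, *gixF* is not transcribed.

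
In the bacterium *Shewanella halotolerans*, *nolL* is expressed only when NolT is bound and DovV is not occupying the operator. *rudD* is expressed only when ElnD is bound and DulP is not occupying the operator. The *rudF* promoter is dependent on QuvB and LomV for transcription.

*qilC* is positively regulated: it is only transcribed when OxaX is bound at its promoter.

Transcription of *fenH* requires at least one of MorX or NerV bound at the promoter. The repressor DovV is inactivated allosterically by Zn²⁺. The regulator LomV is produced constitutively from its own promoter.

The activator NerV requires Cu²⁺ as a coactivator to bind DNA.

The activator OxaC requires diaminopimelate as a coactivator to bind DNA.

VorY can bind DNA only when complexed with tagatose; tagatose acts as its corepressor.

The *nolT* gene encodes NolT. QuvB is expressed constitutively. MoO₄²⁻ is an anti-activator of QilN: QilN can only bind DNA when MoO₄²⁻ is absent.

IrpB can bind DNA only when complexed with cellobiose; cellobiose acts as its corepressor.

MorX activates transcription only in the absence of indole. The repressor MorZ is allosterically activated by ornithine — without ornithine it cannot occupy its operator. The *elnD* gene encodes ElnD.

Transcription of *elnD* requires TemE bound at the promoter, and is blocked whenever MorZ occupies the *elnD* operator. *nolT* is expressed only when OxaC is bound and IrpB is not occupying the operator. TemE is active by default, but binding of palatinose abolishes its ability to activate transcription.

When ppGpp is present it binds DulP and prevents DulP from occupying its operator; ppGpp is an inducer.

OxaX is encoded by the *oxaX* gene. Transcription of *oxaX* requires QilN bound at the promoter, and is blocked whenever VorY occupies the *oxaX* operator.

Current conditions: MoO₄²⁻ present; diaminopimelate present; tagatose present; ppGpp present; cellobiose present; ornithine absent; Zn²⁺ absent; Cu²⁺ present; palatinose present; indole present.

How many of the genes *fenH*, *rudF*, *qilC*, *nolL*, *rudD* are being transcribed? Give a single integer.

Indole is present, so MorX is inactive.
Cu²⁺ is present, so NerV is active.
Activator NerV is present, so *fenH* is transcribed.
→ *fenH* is ON.
QuvB is produced constitutively and is active.
LomV is produced constitutively and is active.
No repressor is bound and QuvB and LomV are active, so *rudF* is transcribed.
→ *rudF* is ON.
Tagatose is present, so VorY is active.
MoO₄²⁻ is present, so QilN is inactive.
With repressor VorY bound, *oxaX* is not transcribed.
So OxaX is not produced.
Required activator OxaX is absent, so *qilC* is not transcribed.
→ *qilC* is OFF.
Diaminopimelate is present, so OxaC is active.
Cellobiose is present, so IrpB is active.
With repressor IrpB bound, *nolT* is not transcribed.
So NolT is not produced.
Zn²⁺ is absent, so DovV is active.
With repressor DovV bound, *nolL* is not transcribed.
→ *nolL* is OFF.
Palatinose is present, so TemE is inactive.
Ornithine is absent, so MorZ is inactive.
Required activator TemE is absent, so *elnD* is not transcribed.
So ElnD is not produced.
ppGpp is present, so DulP is inactive.
Required activator ElnD is absent, so *rudD* is not transcribed.
→ *rudD* is OFF.
2 of the 5 genes are transcribed.

2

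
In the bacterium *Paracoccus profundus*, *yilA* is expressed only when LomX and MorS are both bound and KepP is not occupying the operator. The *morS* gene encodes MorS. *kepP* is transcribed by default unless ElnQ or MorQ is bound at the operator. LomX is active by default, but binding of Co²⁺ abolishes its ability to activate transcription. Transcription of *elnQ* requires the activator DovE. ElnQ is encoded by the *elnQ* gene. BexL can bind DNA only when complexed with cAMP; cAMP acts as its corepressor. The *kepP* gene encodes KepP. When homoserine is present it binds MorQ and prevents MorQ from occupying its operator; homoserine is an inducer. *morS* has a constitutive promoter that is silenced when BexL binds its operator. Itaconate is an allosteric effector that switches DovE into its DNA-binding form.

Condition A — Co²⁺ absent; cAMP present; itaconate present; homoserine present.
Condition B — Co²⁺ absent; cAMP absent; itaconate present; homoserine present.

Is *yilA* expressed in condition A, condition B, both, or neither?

B only

Condition A:
Co²⁺ is absent, so LomX is active.
cAMP is present, so BexL is active.
With repressor BexL bound, *morS* is not transcribed.
So MorS is not produced.
Itaconate is present, so DovE is active.
No repressor is bound and DovE is active, so *elnQ* is transcribed.
So ElnQ is produced and active.
Homoserine is present, so MorQ is inactive.
With repressor ElnQ bound, *kepP* is not transcribed.
So KepP is not produced.
Required activator MorS is absent, so *yilA* is not transcribed.
→ *yilA* is OFF in A.
Condition B:
Co²⁺ is absent, so LomX is active.
cAMP is absent, so BexL is inactive.
With no repressor bound, *morS* is transcribed.
So MorS is produced and active.
Itaconate is present, so DovE is active.
No repressor is bound and DovE is active, so *elnQ* is transcribed.
So ElnQ is produced and active.
Homoserine is present, so MorQ is inactive.
With repressor ElnQ bound, *kepP* is not transcribed.
So KepP is not produced.
No repressor is bound and LomX and MorS are active, so *yilA* is transcribed.
→ *yilA* is ON in B.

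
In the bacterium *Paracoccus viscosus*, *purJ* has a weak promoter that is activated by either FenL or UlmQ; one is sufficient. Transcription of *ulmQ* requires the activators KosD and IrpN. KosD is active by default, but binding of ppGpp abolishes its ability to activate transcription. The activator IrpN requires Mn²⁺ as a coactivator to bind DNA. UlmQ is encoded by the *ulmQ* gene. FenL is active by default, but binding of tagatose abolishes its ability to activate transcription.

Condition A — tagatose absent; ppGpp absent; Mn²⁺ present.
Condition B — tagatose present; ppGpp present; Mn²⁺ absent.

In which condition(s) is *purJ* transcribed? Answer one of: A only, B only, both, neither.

Condition A:
Tagatose is absent, so FenL is active.
ppGpp is absent, so KosD is active.
Mn²⁺ is present, so IrpN is active.
No repressor is bound and KosD and IrpN are active, so *ulmQ* is transcribed.
So UlmQ is produced and active.
Activator FenL is present, so *purJ* is transcribed.
→ *purJ* is ON in A.
Condition B:
Tagatose is present, so FenL is inactive.
ppGpp is present, so KosD is inactive.
Mn²⁺ is absent, so IrpN is inactive.
Required activator KosD is absent, so *ulmQ* is not transcribed.
So UlmQ is not produced.
No activator is available at the *purJ* promoter, so *purJ* is not transcribed.
→ *purJ* is OFF in B.

A only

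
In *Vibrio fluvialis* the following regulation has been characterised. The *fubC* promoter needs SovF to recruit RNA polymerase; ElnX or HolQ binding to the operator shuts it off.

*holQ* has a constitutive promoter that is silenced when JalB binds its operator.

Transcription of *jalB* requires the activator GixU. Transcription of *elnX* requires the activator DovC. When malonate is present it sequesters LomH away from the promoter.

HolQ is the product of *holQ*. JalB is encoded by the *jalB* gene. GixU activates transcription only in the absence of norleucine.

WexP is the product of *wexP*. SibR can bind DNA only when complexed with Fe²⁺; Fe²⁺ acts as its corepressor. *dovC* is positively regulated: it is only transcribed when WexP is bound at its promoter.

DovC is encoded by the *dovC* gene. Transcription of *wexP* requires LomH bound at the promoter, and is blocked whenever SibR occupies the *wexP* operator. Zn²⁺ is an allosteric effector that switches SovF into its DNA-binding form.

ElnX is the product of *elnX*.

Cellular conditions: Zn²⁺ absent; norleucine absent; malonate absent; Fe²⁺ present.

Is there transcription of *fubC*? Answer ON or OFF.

OFF

Fe²⁺ is present, so SibR is active.
Malonate is absent, so LomH is active.
With repressor SibR bound, *wexP* is not transcribed.
So WexP is not produced.
Required activator WexP is absent, so *dovC* is not transcribed.
So DovC is not produced.
Required activator DovC is absent, so *elnX* is not transcribed.
So ElnX is not produced.
Zn²⁺ is absent, so SovF is inactive.
Norleucine is absent, so GixU is active.
No repressor is bound and GixU is active, so *jalB* is transcribed.
So JalB is produced and active.
With repressor JalB bound, *holQ* is not transcribed.
So HolQ is not produced.
Required activator SovF is absent, so *fubC* is not transcribed.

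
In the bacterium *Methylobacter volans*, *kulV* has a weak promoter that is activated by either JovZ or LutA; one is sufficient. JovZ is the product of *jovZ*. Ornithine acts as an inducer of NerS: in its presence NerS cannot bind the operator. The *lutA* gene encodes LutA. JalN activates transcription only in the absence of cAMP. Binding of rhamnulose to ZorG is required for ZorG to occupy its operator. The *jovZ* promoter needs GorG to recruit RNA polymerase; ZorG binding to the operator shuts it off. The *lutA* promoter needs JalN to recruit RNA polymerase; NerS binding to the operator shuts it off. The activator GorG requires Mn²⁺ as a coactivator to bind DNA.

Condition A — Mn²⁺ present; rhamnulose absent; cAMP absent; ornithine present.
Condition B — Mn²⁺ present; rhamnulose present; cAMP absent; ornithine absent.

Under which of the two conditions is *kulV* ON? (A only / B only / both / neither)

A only

Condition A:
Mn²⁺ is present, so GorG is active.
Rhamnulose is absent, so ZorG is inactive.
No repressor is bound and GorG is active, so *jovZ* is transcribed.
So JovZ is produced and active.
cAMP is absent, so JalN is active.
Ornithine is present, so NerS is inactive.
No repressor is bound and JalN is active, so *lutA* is transcribed.
So LutA is produced and active.
Activator JovZ is present, so *kulV* is transcribed.
→ *kulV* is ON in A.
Condition B:
Mn²⁺ is present, so GorG is active.
Rhamnulose is present, so ZorG is active.
With repressor ZorG bound, *jovZ* is not transcribed.
So JovZ is not produced.
cAMP is absent, so JalN is active.
Ornithine is absent, so NerS is active.
With repressor NerS bound, *lutA* is not transcribed.
So LutA is not produced.
No activator is available at the *kulV* promoter, so *kulV* is not transcribed.
→ *kulV* is OFF in B.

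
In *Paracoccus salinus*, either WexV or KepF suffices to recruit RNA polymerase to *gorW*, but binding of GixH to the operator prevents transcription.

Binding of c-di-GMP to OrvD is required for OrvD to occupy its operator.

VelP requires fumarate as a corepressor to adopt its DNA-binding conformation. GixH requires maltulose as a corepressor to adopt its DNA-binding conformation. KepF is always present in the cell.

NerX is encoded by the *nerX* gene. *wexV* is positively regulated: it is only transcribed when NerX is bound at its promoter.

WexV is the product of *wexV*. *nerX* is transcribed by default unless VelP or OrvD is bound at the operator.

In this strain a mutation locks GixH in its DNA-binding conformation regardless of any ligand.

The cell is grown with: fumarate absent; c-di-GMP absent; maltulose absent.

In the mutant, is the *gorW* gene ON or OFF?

OFF

GixH is constitutively active in this strain.
Fumarate is absent, so VelP is inactive.
c-di-GMP is absent, so OrvD is inactive.
With no repressor bound, *nerX* is transcribed.
So NerX is produced and active.
No repressor is bound and NerX is active, so *wexV* is transcribed.
So WexV is produced and active.
KepF is produced constitutively and is active.
With repressor GixH bound, *gorW* is not transcribed.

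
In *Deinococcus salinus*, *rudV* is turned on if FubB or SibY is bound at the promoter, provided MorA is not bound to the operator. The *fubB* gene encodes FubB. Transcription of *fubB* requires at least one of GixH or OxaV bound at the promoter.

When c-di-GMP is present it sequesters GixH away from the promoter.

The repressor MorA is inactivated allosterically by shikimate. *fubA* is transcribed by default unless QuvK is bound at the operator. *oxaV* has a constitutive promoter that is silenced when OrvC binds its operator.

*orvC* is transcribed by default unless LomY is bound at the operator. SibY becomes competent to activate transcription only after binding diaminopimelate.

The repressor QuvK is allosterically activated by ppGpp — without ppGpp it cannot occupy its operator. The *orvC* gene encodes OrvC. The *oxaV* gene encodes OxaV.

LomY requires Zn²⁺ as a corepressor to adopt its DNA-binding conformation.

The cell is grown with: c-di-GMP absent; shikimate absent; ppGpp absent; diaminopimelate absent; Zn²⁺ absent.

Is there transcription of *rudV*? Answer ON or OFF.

OFF

c-di-GMP is absent, so GixH is active.
Zn²⁺ is absent, so LomY is inactive.
With no repressor bound, *orvC* is transcribed.
So OrvC is produced and active.
With repressor OrvC bound, *oxaV* is not transcribed.
So OxaV is not produced.
Activator GixH is present, so *fubB* is transcribed.
So FubB is produced and active.
Shikimate is absent, so MorA is active.
Diaminopimelate is absent, so SibY is inactive.
With repressor MorA bound, *rudV* is not transcribed.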